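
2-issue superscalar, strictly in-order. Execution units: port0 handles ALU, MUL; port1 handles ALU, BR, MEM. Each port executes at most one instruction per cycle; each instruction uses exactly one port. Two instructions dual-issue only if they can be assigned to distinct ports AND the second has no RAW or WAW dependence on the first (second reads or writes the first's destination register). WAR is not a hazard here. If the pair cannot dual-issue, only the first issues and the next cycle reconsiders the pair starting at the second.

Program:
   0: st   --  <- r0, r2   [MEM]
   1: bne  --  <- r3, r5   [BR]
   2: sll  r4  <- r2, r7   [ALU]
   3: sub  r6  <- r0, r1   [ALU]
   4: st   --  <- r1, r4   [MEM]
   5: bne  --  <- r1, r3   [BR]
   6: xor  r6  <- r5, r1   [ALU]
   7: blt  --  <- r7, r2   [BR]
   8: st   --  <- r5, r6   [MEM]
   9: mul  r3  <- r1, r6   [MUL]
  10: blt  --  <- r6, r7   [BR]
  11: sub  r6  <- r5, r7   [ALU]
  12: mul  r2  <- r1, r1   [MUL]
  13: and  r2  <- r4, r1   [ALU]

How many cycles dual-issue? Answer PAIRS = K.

PAIRS = 5

[0] i0  st  -- no-port MEM/BR
[1] i1+i2  bne+sll  -- 2-wide
[2] i3+i4  sub+st  -- 2-wide
[3] i5+i6  bne+xor  -- 2-wide
[4] i7  blt  -- no-port BR/MEM
[5] i8+i9  st+mul  -- 2-wide
[6] i10+i11  blt+sub  -- 2-wide
[7] i12  mul  -- WAW r2
[8] i13  and  -- tail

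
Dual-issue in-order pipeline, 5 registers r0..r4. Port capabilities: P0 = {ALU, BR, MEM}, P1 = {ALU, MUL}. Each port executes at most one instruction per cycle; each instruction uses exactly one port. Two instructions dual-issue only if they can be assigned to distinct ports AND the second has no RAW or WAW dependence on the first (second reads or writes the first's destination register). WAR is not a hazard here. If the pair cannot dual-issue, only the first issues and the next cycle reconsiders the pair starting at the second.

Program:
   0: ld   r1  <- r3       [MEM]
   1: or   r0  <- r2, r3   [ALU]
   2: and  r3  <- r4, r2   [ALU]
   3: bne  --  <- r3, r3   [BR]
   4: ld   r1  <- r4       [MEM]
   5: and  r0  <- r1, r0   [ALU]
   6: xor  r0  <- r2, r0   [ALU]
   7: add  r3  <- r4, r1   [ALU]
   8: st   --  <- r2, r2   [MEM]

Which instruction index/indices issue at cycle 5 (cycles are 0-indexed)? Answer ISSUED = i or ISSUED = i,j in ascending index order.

0. ld.MEM+or.ALU @i0,i1  | 2-wide
1. and.ALU @i2  | RAW r3
2. bne.BR @i3  | no-port BR/MEM
3. ld.MEM @i4  | RAW r1
4. and.ALU @i5  | RAW+WAW r0
5. xor.ALU+add.ALU @i6,i7  | 2-wide
6. st.MEM @i8  | tail

ISSUED = 6,7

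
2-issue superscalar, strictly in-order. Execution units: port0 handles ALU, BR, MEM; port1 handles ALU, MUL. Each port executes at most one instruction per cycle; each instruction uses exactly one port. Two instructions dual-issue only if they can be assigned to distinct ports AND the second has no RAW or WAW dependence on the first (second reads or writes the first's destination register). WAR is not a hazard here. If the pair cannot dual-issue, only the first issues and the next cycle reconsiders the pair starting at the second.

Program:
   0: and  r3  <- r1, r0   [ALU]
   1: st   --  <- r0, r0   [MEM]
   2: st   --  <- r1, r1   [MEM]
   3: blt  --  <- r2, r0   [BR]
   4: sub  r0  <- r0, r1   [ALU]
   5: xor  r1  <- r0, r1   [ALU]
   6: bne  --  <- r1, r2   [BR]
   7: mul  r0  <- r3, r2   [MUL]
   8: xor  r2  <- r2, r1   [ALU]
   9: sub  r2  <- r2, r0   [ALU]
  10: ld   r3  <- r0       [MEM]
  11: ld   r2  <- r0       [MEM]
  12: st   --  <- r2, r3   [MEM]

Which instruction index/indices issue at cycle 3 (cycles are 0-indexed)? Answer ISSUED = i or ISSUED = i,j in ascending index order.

ISSUED = 5

#0 head=0: and;st i0/i1 dual
#1 head=2: st i2 no-port MEM/BR
#2 head=3: blt;sub i3/i4 dual
#3 head=5: xor i5 RAW r1
#4 head=6: bne;mul i6/i7 dual
#5 head=8: xor i8 RAW+WAW r2
#6 head=9: sub;ld i9/i10 dual
#7 head=11: ld i11 no-port MEM/MEM
#8 head=12: st i12 tail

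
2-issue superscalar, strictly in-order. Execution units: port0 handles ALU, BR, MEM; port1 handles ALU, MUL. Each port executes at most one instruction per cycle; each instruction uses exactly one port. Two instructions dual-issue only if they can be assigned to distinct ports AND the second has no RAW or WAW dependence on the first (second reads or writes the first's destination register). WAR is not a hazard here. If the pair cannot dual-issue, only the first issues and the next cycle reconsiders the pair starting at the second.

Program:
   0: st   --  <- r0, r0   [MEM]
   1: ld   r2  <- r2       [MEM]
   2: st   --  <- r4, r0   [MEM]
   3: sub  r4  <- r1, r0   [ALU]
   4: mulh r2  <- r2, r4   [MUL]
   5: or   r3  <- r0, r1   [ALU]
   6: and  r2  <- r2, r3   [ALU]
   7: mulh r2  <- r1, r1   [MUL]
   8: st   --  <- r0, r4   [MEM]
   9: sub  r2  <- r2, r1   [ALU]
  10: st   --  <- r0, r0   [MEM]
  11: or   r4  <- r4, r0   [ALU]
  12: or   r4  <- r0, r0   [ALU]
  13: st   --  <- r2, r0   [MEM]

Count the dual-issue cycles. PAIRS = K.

t=0 i0:st ; no-port MEM/MEM
t=1 i1:ld ; no-port MEM/MEM
t=2 i2/i3:st;sub ; pair
t=3 i4/i5:mulh;or ; pair
t=4 i6:and ; WAW r2
t=5 i7/i8:mulh;st ; pair
t=6 i9/i10:sub;st ; pair
t=7 i11:or ; WAW r4
t=8 i12/i13:or;st ; pair

PAIRS = 5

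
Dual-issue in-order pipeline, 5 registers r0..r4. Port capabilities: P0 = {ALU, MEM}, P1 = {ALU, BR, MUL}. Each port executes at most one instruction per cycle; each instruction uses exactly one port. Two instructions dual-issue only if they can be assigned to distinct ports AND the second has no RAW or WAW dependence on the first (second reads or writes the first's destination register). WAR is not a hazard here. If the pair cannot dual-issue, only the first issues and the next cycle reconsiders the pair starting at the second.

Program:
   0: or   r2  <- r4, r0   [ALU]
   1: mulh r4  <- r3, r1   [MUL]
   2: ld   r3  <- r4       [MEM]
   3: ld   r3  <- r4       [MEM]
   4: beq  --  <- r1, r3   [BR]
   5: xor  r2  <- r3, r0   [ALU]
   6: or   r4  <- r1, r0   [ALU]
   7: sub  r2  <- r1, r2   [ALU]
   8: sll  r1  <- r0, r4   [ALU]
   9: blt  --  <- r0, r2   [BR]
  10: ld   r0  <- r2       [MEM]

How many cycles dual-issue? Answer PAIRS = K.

  cy0 -> i0/i1 (or.ALU mulh.MUL) dual
  cy1 -> i2 (ld.MEM) no-port MEM/MEM
  cy2 -> i3 (ld.MEM) RAW r3
  cy3 -> i4/i5 (beq.BR xor.ALU) dual
  cy4 -> i6/i7 (or.ALU sub.ALU) dual
  cy5 -> i8/i9 (sll.ALU blt.BR) dual
  cy6 -> i10 (ld.MEM) tail

PAIRS = 4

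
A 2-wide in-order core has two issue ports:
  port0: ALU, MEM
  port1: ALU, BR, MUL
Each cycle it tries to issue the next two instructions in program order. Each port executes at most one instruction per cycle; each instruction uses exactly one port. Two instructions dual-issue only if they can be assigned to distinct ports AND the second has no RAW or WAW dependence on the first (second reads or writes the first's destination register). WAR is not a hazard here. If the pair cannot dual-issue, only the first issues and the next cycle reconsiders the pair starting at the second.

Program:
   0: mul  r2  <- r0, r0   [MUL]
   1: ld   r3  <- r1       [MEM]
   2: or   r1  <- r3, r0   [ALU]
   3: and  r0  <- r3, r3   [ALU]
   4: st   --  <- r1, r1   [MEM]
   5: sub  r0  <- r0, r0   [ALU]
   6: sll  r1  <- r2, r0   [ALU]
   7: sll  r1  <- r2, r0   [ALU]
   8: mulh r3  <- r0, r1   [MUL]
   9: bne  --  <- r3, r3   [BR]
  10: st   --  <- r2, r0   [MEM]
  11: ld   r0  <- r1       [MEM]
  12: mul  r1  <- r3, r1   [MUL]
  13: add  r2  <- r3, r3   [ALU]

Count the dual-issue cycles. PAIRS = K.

c0: i0+i1 mul.MUL+ld.MEM  dual
c1: i2+i3 or.ALU+and.ALU  dual
c2: i4+i5 st.MEM+sub.ALU  dual
c3: i6 sll.ALU  WAW r1
c4: i7 sll.ALU  RAW r1
c5: i8 mulh.MUL  no-port MUL/BR
c6: i9+i10 bne.BR+st.MEM  dual
c7: i11+i12 ld.MEM+mul.MUL  dual
c8: i13 add.ALU  tail

PAIRS = 5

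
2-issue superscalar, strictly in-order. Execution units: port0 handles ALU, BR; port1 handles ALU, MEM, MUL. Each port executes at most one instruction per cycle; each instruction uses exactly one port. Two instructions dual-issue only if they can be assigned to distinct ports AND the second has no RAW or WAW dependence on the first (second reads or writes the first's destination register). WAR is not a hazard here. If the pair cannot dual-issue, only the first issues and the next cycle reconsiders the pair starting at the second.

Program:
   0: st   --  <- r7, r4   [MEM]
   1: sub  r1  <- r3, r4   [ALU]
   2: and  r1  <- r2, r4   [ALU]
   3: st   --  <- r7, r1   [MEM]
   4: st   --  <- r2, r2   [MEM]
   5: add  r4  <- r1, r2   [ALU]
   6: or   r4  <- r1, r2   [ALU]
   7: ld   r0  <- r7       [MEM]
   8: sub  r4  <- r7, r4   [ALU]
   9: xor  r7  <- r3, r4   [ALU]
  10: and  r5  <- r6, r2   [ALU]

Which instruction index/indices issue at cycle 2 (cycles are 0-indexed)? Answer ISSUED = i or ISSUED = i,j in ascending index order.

ISSUED = 3

  cy0 -> i0+i1 (st/sub) 2-wide
  cy1 -> i2 (and) RAW r1
  cy2 -> i3 (st) no-port MEM/MEM
  cy3 -> i4+i5 (st/add) 2-wide
  cy4 -> i6+i7 (or/ld) 2-wide
  cy5 -> i8 (sub) RAW r4
  cy6 -> i9+i10 (xor/and) 2-wide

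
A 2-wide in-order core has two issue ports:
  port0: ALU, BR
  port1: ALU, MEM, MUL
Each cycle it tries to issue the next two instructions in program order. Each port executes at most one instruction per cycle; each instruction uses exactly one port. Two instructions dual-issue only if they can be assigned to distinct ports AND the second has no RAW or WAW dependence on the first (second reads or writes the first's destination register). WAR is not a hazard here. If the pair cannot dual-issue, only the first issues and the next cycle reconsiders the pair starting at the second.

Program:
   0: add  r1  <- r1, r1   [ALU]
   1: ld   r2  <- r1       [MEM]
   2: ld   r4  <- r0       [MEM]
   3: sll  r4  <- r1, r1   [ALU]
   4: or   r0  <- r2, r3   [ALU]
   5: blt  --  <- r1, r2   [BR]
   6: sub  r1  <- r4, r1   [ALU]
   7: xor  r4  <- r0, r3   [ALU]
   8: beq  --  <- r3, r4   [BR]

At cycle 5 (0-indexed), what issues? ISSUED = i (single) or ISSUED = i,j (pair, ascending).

0. add @i0  | RAW r1
1. ld @i1  | no-port MEM/MEM
2. ld @i2  | WAW r4
3. sll or @i3,i4  | pair
4. blt sub @i5,i6  | pair
5. xor @i7  | RAW r4
6. beq @i8  | tail

ISSUED = 7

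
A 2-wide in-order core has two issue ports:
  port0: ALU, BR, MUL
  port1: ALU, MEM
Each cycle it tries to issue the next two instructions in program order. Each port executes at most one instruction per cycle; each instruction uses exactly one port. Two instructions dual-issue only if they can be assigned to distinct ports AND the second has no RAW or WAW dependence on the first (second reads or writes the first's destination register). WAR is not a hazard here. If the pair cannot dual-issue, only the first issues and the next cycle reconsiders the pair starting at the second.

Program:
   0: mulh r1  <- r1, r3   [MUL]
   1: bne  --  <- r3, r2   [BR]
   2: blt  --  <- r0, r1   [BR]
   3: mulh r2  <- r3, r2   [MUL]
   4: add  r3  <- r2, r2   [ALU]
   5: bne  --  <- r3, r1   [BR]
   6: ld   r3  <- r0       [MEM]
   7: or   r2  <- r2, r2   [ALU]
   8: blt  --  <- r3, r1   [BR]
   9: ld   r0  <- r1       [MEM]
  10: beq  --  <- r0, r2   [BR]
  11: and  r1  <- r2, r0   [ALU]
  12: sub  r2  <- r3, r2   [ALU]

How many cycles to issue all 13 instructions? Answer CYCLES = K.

CYCLES = 10

t=0 i0:mulh ; no-port MUL/BR
t=1 i1:bne ; no-port BR/BR
t=2 i2:blt ; no-port BR/MUL
t=3 i3:mulh ; RAW r2
t=4 i4:add ; RAW r3
t=5 i5/i6:bne/ld ; 2-wide
t=6 i7/i8:or/blt ; 2-wide
t=7 i9:ld ; RAW r0
t=8 i10/i11:beq/and ; 2-wide
t=9 i12:sub ; tail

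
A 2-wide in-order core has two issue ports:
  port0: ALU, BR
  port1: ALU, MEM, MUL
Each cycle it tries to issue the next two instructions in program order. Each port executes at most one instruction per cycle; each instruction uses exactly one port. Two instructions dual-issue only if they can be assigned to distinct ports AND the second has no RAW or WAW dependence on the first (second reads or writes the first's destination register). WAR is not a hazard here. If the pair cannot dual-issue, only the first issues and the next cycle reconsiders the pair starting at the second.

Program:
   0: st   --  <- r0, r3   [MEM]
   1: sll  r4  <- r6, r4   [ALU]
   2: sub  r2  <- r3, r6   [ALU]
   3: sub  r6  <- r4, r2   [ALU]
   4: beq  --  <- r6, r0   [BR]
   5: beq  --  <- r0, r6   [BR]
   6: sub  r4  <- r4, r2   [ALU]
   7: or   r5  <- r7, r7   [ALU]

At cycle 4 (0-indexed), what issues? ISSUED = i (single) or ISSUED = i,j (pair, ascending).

ISSUED = 5,6

  cy0 -> i0/i1 (st;sll) 2-wide
  cy1 -> i2 (sub) RAW r2
  cy2 -> i3 (sub) RAW r6
  cy3 -> i4 (beq) no-port BR/BR
  cy4 -> i5/i6 (beq;sub) 2-wide
  cy5 -> i7 (or) tail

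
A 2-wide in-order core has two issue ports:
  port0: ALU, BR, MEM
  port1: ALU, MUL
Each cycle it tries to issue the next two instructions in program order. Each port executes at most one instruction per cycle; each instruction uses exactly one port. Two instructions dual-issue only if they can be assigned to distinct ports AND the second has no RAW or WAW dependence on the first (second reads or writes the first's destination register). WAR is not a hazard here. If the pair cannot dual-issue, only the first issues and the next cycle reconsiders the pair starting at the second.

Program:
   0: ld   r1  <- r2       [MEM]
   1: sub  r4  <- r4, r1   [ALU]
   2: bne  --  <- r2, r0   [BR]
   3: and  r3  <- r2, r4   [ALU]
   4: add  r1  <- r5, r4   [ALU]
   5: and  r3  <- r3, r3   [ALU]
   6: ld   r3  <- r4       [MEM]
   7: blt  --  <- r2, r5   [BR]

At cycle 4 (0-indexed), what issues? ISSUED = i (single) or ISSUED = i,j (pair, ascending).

c0: i0 ld  RAW r1
c1: i1&i2 sub;bne  2-wide
c2: i3&i4 and;add  2-wide
c3: i5 and  WAW r3
c4: i6 ld  no-port MEM/BR
c5: i7 blt  tail

ISSUED = 6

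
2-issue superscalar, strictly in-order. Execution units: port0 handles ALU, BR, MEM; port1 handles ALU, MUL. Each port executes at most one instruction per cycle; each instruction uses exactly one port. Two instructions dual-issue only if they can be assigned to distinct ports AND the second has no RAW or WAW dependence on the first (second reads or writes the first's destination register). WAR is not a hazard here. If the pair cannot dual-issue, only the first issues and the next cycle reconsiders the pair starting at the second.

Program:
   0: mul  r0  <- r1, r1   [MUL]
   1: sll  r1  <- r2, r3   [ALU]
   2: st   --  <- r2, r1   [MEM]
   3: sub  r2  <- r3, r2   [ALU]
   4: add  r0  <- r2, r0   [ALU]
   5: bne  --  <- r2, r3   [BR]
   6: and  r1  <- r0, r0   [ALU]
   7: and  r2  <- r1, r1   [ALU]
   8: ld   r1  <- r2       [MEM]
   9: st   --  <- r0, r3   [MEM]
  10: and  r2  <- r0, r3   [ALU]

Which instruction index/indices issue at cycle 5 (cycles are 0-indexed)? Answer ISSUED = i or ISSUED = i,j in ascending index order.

ISSUED = 8

0. mul/sll @i0&i1  | 2-wide
1. st/sub @i2&i3  | 2-wide
2. add/bne @i4&i5  | 2-wide
3. and @i6  | RAW r1
4. and @i7  | RAW r2
5. ld @i8  | no-port MEM/MEM
6. st/and @i9&i10  | 2-wide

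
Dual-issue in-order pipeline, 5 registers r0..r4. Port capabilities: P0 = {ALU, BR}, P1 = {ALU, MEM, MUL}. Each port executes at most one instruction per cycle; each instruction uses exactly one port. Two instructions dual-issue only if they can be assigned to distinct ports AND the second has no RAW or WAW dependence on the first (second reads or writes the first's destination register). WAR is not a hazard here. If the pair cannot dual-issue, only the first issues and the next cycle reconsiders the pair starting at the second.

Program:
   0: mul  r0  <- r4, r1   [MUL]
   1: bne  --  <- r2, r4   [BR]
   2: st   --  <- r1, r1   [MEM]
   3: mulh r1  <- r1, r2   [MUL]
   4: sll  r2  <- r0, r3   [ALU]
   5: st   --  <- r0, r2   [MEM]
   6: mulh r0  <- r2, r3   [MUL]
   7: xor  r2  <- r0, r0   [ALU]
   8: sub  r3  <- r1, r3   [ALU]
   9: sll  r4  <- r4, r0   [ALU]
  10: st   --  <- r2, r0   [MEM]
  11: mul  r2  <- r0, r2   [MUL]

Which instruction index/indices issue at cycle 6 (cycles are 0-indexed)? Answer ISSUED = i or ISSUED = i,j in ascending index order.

ISSUED = 9,10

0. mul.MUL+bne.BR @i0+i1  | 2-wide
1. st.MEM @i2  | no-port MEM/MUL
2. mulh.MUL+sll.ALU @i3+i4  | 2-wide
3. st.MEM @i5  | no-port MEM/MUL
4. mulh.MUL @i6  | RAW r0
5. xor.ALU+sub.ALU @i7+i8  | 2-wide
6. sll.ALU+st.MEM @i9+i10  | 2-wide
7. mul.MUL @i11  | tail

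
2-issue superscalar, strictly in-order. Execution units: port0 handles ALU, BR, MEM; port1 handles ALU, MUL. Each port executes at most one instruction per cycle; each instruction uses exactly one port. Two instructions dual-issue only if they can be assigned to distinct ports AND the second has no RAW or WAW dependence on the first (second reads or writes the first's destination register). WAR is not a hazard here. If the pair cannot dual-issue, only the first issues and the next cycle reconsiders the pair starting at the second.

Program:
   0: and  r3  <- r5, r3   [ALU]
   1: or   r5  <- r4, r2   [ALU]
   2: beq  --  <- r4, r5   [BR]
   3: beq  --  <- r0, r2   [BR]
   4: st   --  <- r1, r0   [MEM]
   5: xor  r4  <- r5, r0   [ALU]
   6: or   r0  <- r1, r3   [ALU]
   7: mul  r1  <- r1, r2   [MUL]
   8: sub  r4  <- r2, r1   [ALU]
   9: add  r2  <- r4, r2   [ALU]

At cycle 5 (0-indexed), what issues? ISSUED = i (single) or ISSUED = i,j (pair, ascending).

ISSUED = 8

t=0 i0&i1:and/or ; 2-wide
t=1 i2:beq ; no-port BR/BR
t=2 i3:beq ; no-port BR/MEM
t=3 i4&i5:st/xor ; 2-wide
t=4 i6&i7:or/mul ; 2-wide
t=5 i8:sub ; RAW r4
t=6 i9:add ; tail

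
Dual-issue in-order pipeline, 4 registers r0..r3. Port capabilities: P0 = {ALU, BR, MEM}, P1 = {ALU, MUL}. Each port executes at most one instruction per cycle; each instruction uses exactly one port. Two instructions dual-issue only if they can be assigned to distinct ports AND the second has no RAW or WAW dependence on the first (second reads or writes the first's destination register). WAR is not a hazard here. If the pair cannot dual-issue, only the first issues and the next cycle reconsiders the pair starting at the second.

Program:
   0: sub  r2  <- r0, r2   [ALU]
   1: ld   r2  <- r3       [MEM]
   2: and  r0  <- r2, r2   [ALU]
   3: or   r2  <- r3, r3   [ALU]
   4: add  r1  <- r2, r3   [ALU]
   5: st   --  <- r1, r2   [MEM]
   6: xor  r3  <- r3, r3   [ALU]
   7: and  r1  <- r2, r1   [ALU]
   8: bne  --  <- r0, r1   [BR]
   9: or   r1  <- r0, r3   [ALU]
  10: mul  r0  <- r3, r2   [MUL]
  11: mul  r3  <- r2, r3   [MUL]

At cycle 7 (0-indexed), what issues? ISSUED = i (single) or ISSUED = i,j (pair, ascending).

ISSUED = 10

  cy0 -> i0 (sub) WAW r2
  cy1 -> i1 (ld) RAW r2
  cy2 -> i2,i3 (and+or) dual
  cy3 -> i4 (add) RAW r1
  cy4 -> i5,i6 (st+xor) dual
  cy5 -> i7 (and) RAW r1
  cy6 -> i8,i9 (bne+or) dual
  cy7 -> i10 (mul) no-port MUL/MUL
  cy8 -> i11 (mul) tail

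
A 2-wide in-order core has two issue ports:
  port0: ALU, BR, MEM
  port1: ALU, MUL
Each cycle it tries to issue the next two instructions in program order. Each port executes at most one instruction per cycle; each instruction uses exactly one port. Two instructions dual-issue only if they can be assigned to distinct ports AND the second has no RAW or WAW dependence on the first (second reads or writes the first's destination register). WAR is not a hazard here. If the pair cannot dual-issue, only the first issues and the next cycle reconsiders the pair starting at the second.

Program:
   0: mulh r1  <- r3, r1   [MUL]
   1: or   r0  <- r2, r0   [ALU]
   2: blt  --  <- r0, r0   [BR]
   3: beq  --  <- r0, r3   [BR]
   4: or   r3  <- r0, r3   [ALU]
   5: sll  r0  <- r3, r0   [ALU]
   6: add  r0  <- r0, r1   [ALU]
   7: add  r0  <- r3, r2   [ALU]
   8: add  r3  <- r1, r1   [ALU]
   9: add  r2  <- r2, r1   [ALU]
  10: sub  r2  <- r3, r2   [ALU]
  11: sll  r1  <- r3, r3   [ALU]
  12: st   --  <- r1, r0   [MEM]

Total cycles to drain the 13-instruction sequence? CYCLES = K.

CYCLES = 9

#0 head=0: mulh.MUL or.ALU i0&i1 2-wide
#1 head=2: blt.BR i2 no-port BR/BR
#2 head=3: beq.BR or.ALU i3&i4 2-wide
#3 head=5: sll.ALU i5 RAW+WAW r0
#4 head=6: add.ALU i6 WAW r0
#5 head=7: add.ALU add.ALU i7&i8 2-wide
#6 head=9: add.ALU i9 RAW+WAW r2
#7 head=10: sub.ALU sll.ALU i10&i11 2-wide
#8 head=12: st.MEM i12 tail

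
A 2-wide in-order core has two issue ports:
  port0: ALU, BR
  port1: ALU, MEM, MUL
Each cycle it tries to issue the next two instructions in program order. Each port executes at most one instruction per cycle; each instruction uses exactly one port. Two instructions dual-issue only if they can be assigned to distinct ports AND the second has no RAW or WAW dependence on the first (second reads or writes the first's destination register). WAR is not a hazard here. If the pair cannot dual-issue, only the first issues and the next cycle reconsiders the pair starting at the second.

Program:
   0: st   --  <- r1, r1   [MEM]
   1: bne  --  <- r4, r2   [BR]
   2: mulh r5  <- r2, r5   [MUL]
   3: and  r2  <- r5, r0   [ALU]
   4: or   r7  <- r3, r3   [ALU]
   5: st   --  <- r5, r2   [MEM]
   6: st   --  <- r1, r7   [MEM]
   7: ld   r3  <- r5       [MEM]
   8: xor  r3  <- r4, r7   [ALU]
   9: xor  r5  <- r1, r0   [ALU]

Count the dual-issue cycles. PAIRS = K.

0. st+bne @i0&i1  | dual
1. mulh @i2  | RAW r5
2. and+or @i3&i4  | dual
3. st @i5  | no-port MEM/MEM
4. st @i6  | no-port MEM/MEM
5. ld @i7  | WAW r3
6. xor+xor @i8&i9  | dual

PAIRS = 3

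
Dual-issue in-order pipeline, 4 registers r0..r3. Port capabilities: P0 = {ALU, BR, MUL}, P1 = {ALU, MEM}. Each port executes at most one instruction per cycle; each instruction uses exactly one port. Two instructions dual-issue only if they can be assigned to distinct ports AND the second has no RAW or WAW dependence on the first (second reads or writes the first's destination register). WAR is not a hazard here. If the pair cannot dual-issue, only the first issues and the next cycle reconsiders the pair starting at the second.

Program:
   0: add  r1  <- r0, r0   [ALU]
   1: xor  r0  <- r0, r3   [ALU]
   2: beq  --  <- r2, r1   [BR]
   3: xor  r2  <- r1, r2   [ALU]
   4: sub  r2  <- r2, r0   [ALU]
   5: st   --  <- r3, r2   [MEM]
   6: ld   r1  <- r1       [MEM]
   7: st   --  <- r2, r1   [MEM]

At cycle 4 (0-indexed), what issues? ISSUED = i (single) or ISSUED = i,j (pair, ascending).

t=0 i0+i1:add.ALU;xor.ALU ; dual
t=1 i2+i3:beq.BR;xor.ALU ; dual
t=2 i4:sub.ALU ; RAW r2
t=3 i5:st.MEM ; no-port MEM/MEM
t=4 i6:ld.MEM ; no-port MEM/MEM
t=5 i7:st.MEM ; tail

ISSUED = 6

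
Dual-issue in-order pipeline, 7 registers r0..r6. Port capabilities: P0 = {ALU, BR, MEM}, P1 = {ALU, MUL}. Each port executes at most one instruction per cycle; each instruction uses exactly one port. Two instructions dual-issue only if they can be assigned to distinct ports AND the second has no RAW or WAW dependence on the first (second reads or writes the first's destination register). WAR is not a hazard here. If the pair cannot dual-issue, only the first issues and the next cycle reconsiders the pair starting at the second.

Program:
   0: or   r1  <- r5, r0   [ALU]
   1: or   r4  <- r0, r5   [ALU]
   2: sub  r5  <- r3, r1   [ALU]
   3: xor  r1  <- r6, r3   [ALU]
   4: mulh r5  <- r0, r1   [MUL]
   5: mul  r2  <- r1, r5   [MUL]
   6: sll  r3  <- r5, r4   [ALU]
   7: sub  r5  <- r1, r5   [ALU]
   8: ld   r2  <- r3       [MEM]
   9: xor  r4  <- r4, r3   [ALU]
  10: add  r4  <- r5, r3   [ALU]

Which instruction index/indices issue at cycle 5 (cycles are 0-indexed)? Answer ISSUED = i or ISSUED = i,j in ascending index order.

ISSUED = 9

#0 head=0: or.ALU or.ALU i0+i1 2-wide
#1 head=2: sub.ALU xor.ALU i2+i3 2-wide
#2 head=4: mulh.MUL i4 no-port MUL/MUL
#3 head=5: mul.MUL sll.ALU i5+i6 2-wide
#4 head=7: sub.ALU ld.MEM i7+i8 2-wide
#5 head=9: xor.ALU i9 WAW r4
#6 head=10: add.ALU i10 tail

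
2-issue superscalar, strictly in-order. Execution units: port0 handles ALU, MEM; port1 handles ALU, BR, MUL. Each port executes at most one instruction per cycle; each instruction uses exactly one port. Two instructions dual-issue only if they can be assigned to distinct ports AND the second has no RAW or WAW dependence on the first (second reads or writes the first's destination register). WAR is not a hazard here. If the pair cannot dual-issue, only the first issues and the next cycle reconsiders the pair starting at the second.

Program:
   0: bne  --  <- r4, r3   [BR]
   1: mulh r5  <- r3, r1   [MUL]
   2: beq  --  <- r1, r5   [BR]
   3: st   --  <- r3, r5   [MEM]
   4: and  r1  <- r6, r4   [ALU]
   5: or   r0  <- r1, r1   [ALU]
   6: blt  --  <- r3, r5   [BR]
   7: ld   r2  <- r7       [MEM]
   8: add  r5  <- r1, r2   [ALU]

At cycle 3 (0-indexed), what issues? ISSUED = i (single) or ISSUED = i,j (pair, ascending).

ISSUED = 4

c0: i0 bne.BR  no-port BR/MUL
c1: i1 mulh.MUL  no-port MUL/BR
c2: i2&i3 beq.BR;st.MEM  dual
c3: i4 and.ALU  RAW r1
c4: i5&i6 or.ALU;blt.BR  dual
c5: i7 ld.MEM  RAW r2
c6: i8 add.ALU  tail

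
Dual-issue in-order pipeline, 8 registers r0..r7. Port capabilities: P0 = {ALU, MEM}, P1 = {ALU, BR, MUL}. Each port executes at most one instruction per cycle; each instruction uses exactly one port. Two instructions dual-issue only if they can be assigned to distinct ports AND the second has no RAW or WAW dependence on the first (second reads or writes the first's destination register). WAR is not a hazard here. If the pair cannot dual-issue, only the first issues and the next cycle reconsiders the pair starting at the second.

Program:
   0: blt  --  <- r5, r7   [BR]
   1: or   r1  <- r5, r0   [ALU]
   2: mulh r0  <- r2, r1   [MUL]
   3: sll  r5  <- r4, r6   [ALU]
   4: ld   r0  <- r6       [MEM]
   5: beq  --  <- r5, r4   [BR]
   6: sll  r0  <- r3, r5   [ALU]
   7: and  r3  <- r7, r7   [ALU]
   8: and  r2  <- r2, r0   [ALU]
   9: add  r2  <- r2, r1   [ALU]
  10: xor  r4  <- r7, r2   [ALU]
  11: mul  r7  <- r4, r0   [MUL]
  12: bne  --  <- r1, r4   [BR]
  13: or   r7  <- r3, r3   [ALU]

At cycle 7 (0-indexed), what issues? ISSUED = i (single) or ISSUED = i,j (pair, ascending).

ISSUED = 11

  cy0 -> i0+i1 (blt.BR/or.ALU) 2-wide
  cy1 -> i2+i3 (mulh.MUL/sll.ALU) 2-wide
  cy2 -> i4+i5 (ld.MEM/beq.BR) 2-wide
  cy3 -> i6+i7 (sll.ALU/and.ALU) 2-wide
  cy4 -> i8 (and.ALU) RAW+WAW r2
  cy5 -> i9 (add.ALU) RAW r2
  cy6 -> i10 (xor.ALU) RAW r4
  cy7 -> i11 (mul.MUL) no-port MUL/BR
  cy8 -> i12+i13 (bne.BR/or.ALU) 2-wide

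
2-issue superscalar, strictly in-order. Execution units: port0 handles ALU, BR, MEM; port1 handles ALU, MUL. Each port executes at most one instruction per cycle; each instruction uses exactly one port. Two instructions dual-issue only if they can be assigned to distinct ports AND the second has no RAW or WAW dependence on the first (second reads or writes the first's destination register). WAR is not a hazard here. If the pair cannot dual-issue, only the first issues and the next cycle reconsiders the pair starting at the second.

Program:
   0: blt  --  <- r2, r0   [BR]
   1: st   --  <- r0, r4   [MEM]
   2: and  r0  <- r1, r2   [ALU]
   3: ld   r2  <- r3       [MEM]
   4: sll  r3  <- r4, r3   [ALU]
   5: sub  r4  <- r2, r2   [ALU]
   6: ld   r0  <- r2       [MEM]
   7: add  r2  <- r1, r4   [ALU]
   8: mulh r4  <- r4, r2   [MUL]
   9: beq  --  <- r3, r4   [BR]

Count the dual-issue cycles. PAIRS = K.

  cy0 -> i0 (blt.BR) no-port BR/MEM
  cy1 -> i1/i2 (st.MEM+and.ALU) pair
  cy2 -> i3/i4 (ld.MEM+sll.ALU) pair
  cy3 -> i5/i6 (sub.ALU+ld.MEM) pair
  cy4 -> i7 (add.ALU) RAW r2
  cy5 -> i8 (mulh.MUL) RAW r4
  cy6 -> i9 (beq.BR) tail

PAIRS = 3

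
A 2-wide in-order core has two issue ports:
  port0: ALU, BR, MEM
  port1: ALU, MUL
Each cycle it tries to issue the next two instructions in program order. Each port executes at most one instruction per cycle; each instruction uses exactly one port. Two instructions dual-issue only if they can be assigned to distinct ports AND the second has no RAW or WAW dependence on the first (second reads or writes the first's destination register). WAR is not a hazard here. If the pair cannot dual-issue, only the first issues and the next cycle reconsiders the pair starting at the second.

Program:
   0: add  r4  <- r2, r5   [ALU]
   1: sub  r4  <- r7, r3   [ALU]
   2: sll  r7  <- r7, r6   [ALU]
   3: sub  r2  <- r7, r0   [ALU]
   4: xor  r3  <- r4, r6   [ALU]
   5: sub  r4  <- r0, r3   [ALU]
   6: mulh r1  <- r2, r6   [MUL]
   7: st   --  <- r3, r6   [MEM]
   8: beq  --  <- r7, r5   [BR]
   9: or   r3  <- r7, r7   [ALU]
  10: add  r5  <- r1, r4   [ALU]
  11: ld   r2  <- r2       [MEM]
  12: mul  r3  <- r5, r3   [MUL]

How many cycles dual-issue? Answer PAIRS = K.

PAIRS = 5

0. add @i0  | WAW r4
1. sub sll @i1,i2  | pair
2. sub xor @i3,i4  | pair
3. sub mulh @i5,i6  | pair
4. st @i7  | no-port MEM/BR
5. beq or @i8,i9  | pair
6. add ld @i10,i11  | pair
7. mul @i12  | tail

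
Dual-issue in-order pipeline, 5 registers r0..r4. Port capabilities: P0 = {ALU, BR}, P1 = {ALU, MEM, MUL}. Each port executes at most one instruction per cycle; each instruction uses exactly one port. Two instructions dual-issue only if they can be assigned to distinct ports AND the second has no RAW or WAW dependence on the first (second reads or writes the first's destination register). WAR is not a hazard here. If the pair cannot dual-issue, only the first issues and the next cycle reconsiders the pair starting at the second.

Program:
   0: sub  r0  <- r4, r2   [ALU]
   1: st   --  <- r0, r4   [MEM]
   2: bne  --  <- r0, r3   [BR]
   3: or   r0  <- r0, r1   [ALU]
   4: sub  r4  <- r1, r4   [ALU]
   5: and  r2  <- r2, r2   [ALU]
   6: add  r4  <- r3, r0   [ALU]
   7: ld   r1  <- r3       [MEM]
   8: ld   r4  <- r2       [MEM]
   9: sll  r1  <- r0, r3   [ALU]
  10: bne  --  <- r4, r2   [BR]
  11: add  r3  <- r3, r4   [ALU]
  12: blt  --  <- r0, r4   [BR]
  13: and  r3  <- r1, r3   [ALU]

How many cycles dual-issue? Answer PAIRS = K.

PAIRS = 6

t=0 i0:sub ; RAW r0
t=1 i1&i2:st+bne ; 2-wide
t=2 i3&i4:or+sub ; 2-wide
t=3 i5&i6:and+add ; 2-wide
t=4 i7:ld ; no-port MEM/MEM
t=5 i8&i9:ld+sll ; 2-wide
t=6 i10&i11:bne+add ; 2-wide
t=7 i12&i13:blt+and ; 2-wide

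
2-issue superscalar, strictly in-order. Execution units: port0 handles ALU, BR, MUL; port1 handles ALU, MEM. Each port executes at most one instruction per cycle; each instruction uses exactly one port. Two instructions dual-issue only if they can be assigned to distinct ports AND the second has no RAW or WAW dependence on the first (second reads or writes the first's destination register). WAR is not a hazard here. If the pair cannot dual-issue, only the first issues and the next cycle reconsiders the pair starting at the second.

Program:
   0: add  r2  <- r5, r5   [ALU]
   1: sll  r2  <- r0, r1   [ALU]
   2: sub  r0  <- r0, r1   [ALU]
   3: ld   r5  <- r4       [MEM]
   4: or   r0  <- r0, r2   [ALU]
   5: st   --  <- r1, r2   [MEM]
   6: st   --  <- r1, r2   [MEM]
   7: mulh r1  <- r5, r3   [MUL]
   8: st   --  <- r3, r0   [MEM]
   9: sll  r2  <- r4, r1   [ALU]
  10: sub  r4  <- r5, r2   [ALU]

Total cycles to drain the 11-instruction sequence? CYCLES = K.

CYCLES = 7

  cy0 -> i0 (add) WAW r2
  cy1 -> i1,i2 (sll;sub) 2-wide
  cy2 -> i3,i4 (ld;or) 2-wide
  cy3 -> i5 (st) no-port MEM/MEM
  cy4 -> i6,i7 (st;mulh) 2-wide
  cy5 -> i8,i9 (st;sll) 2-wide
  cy6 -> i10 (sub) tail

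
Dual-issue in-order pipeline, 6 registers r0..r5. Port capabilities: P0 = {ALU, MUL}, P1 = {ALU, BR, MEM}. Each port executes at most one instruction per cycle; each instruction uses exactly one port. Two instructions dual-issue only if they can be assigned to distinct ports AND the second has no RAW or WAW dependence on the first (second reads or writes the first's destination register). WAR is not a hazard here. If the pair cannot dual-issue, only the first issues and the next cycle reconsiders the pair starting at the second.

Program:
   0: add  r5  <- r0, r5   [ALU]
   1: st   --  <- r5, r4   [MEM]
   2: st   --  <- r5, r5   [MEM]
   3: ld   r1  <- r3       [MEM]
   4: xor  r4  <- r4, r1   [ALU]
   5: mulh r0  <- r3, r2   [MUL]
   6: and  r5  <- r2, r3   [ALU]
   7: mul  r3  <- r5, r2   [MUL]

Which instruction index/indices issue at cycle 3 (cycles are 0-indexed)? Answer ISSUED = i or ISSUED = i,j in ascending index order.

ISSUED = 3

c0: i0 add.ALU  RAW r5
c1: i1 st.MEM  no-port MEM/MEM
c2: i2 st.MEM  no-port MEM/MEM
c3: i3 ld.MEM  RAW r1
c4: i4/i5 xor.ALU/mulh.MUL  pair
c5: i6 and.ALU  RAW r5
c6: i7 mul.MUL  tail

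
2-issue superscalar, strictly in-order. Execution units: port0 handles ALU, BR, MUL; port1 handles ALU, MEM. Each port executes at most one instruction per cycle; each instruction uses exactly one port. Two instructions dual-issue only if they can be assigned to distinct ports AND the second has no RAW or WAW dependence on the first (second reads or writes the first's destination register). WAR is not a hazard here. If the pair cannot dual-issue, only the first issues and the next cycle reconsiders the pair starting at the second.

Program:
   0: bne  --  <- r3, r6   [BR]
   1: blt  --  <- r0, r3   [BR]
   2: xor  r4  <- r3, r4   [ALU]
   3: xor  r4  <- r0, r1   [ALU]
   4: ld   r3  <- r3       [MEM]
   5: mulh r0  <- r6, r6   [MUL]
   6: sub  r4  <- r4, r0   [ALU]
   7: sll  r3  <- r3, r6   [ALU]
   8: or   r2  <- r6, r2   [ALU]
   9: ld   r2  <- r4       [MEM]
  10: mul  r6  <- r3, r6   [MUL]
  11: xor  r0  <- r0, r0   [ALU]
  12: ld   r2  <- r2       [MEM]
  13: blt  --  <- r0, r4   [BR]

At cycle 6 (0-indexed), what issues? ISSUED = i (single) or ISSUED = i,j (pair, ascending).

t=0 i0:bne ; no-port BR/BR
t=1 i1,i2:blt+xor ; pair
t=2 i3,i4:xor+ld ; pair
t=3 i5:mulh ; RAW r0
t=4 i6,i7:sub+sll ; pair
t=5 i8:or ; WAW r2
t=6 i9,i10:ld+mul ; pair
t=7 i11,i12:xor+ld ; pair
t=8 i13:blt ; tail

ISSUED = 9,10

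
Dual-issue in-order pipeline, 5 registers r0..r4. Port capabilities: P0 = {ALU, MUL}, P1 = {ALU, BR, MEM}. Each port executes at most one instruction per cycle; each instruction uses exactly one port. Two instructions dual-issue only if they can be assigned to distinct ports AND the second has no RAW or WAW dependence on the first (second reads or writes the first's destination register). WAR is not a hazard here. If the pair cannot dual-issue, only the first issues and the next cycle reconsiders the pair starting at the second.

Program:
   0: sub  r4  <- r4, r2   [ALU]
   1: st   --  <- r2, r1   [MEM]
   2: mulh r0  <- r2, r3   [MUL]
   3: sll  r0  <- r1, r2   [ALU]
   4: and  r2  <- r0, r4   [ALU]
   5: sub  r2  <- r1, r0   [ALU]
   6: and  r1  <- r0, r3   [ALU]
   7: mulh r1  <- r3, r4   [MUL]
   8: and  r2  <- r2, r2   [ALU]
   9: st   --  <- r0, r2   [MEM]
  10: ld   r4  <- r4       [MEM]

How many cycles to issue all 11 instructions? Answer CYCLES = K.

  cy0 -> i0,i1 (sub.ALU/st.MEM) dual
  cy1 -> i2 (mulh.MUL) WAW r0
  cy2 -> i3 (sll.ALU) RAW r0
  cy3 -> i4 (and.ALU) WAW r2
  cy4 -> i5,i6 (sub.ALU/and.ALU) dual
  cy5 -> i7,i8 (mulh.MUL/and.ALU) dual
  cy6 -> i9 (st.MEM) no-port MEM/MEM
  cy7 -> i10 (ld.MEM) tail

CYCLES = 8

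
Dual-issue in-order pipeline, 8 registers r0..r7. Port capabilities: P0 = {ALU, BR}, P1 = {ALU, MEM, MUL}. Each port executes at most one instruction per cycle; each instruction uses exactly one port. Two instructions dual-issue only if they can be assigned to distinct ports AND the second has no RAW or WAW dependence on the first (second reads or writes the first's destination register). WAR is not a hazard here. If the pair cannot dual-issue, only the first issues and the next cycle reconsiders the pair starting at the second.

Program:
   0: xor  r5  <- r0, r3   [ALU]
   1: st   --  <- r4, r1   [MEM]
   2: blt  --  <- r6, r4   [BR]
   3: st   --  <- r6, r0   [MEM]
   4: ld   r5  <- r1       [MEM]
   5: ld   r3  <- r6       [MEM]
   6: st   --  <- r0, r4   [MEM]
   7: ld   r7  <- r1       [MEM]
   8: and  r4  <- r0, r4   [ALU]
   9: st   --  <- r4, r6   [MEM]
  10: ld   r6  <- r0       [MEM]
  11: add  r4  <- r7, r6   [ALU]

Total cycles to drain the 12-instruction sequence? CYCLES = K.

CYCLES = 9

  cy0 -> i0&i1 (xor+st) pair
  cy1 -> i2&i3 (blt+st) pair
  cy2 -> i4 (ld) no-port MEM/MEM
  cy3 -> i5 (ld) no-port MEM/MEM
  cy4 -> i6 (st) no-port MEM/MEM
  cy5 -> i7&i8 (ld+and) pair
  cy6 -> i9 (st) no-port MEM/MEM
  cy7 -> i10 (ld) RAW r6
  cy8 -> i11 (add) tail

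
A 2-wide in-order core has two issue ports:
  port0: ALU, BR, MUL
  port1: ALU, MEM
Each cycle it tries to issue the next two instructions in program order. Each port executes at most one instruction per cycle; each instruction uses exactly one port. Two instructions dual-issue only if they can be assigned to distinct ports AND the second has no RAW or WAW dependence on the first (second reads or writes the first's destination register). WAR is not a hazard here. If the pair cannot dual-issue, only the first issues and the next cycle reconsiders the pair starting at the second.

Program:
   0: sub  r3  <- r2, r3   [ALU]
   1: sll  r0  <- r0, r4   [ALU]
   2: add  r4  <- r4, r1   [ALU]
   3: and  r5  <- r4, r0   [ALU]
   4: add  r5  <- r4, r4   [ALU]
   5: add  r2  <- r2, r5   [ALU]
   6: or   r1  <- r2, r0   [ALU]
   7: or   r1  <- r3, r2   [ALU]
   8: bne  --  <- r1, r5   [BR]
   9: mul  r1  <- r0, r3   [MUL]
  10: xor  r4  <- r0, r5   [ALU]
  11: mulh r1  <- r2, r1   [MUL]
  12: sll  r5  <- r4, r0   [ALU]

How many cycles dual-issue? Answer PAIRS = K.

  cy0 -> i0/i1 (sub.ALU+sll.ALU) dual
  cy1 -> i2 (add.ALU) RAW r4
  cy2 -> i3 (and.ALU) WAW r5
  cy3 -> i4 (add.ALU) RAW r5
  cy4 -> i5 (add.ALU) RAW r2
  cy5 -> i6 (or.ALU) WAW r1
  cy6 -> i7 (or.ALU) RAW r1
  cy7 -> i8 (bne.BR) no-port BR/MUL
  cy8 -> i9/i10 (mul.MUL+xor.ALU) dual
  cy9 -> i11/i12 (mulh.MUL+sll.ALU) dual

PAIRS = 3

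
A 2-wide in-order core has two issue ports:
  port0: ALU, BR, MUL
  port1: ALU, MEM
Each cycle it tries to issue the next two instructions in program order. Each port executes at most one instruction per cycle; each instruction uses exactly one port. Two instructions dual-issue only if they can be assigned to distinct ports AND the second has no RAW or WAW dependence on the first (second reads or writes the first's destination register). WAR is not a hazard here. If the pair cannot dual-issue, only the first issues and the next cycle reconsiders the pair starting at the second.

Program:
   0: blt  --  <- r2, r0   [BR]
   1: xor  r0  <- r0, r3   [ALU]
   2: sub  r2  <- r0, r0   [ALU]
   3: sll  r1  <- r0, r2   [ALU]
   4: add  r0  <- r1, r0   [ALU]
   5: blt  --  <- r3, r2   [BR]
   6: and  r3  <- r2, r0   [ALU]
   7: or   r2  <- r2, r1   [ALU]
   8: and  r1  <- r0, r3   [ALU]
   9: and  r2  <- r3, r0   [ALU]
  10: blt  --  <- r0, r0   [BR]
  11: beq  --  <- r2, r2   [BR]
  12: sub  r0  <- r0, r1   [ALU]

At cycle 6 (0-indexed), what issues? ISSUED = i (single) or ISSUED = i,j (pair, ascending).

ISSUED = 10

0. blt.BR;xor.ALU @i0,i1  | 2-wide
1. sub.ALU @i2  | RAW r2
2. sll.ALU @i3  | RAW r1
3. add.ALU;blt.BR @i4,i5  | 2-wide
4. and.ALU;or.ALU @i6,i7  | 2-wide
5. and.ALU;and.ALU @i8,i9  | 2-wide
6. blt.BR @i10  | no-port BR/BR
7. beq.BR;sub.ALU @i11,i12  | 2-wide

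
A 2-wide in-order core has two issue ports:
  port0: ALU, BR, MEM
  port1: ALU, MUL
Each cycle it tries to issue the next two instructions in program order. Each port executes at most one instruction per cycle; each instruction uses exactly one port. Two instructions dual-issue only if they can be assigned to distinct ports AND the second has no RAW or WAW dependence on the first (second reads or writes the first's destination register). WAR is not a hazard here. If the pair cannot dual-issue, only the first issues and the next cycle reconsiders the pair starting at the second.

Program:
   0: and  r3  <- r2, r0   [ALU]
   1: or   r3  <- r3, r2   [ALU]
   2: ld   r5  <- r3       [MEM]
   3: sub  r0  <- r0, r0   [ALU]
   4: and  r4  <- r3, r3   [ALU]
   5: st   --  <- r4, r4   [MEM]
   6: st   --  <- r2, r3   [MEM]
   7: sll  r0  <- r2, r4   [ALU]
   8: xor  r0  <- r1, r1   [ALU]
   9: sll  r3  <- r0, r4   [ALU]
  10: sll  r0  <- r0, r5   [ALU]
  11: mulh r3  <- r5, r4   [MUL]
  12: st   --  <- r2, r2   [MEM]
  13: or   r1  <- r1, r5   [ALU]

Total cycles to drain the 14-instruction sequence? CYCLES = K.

CYCLES = 10

#0 head=0: and.ALU i0 RAW+WAW r3
#1 head=1: or.ALU i1 RAW r3
#2 head=2: ld.MEM;sub.ALU i2,i3 pair
#3 head=4: and.ALU i4 RAW r4
#4 head=5: st.MEM i5 no-port MEM/MEM
#5 head=6: st.MEM;sll.ALU i6,i7 pair
#6 head=8: xor.ALU i8 RAW r0
#7 head=9: sll.ALU;sll.ALU i9,i10 pair
#8 head=11: mulh.MUL;st.MEM i11,i12 pair
#9 head=13: or.ALU i13 tail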